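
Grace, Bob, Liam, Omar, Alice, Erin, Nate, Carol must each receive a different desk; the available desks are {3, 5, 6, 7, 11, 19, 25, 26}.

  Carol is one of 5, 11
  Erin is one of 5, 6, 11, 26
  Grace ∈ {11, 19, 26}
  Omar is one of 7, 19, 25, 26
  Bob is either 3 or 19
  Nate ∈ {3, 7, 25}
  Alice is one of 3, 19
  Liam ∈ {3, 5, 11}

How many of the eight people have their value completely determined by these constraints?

2

The 8 variables together cover exactly {3, 5, 6, 7, 11, 19, 25, 26} — 8 values for 8 variables — and 6 appears only in Erin's list, so Erin = 6.
Bob and Alice share exactly the 2 values {3, 19}; by pigeonhole those values go to them, so strike 3, 19 from Grace, Liam, Omar, Nate.
Liam and Carol share exactly the 2 values {5, 11}; by pigeonhole those values go to them, so strike 5, 11 from Grace.
That leaves Grace = 26. Eliminate 26 elsewhere: Omar.
Determined: Grace=26, Erin=6. The other people each still have more than one consistent value. That makes 2.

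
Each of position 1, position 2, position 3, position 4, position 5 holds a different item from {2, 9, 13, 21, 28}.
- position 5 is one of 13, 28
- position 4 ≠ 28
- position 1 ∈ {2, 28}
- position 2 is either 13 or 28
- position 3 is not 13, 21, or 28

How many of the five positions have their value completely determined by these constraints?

The 5 variables draw from only 5 values {2, 9, 13, 21, 28}, so each is used; only position 4 can be 21, hence position 4 = 21.
The 4 still-open variables draw from only 4 values {2, 9, 13, 28}, so each is used; only position 3 can be 9, hence position 3 = 9.
The 3 still-open variables together cover exactly {2, 13, 28} — 3 values for 3 variables — and 2 appears only in position 1's list, so position 1 = 2.
Determined: position 1=2, position 3=9, position 4=21. The other positions each still have more than one consistent value. That makes 3.

3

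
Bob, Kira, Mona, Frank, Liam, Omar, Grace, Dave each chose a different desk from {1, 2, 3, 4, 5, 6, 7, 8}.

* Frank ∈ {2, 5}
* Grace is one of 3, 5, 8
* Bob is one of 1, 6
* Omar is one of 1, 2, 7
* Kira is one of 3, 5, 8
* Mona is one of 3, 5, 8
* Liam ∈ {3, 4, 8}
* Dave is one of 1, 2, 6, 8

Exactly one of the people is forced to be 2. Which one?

The 8 variables draw from only 8 values {1, 2, 3, 4, 5, 6, 7, 8}, so each is used; only Liam can be 4, hence Liam = 4.
Among the 7 still-open variables, 7 fits only Omar (and all 7 values in {1, 2, 3, 5, 6, 7, 8} must be used), so Omar = 7.
The 3 variables Kira, Mona, Grace are confined to {3, 5, 8}, which locks those values in; drop them from Frank, Dave.
So 2 goes to Frank.

Frank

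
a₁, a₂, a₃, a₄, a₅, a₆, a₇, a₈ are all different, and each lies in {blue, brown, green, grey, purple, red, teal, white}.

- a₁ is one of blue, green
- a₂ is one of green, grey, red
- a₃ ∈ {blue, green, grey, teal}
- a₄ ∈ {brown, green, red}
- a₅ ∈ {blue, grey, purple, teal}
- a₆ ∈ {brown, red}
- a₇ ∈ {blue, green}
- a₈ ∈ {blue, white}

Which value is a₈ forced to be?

Among the 8 variables, purple fits only a₅ (and all 8 values in {blue, brown, green, grey, purple, red, teal, white} must be used), so a₅ = purple.
The 7 still-open variables together cover exactly {blue, brown, green, grey, red, teal, white} — 7 values for 7 variables — and teal appears only in a₃'s list, so a₃ = teal.
Among the 6 still-open variables, grey fits only a₂ (and all 6 values in {blue, brown, green, grey, red, white} must be used), so a₂ = grey.
The 5 still-open variables draw from only 5 values {blue, brown, green, red, white}, so each is used; only a₈ can be white, hence a₈ = white.

white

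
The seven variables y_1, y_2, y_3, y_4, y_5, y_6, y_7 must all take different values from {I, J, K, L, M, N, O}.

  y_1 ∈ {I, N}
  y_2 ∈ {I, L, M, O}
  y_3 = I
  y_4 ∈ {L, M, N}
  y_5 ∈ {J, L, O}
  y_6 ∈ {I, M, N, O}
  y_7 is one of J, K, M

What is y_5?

y_3's domain is down to {I}, so y_3 = I. So y_1, y_2, y_6 can't be I.
y_1 must be N (only option left). So y_4, y_6 can't be N.
The 5 still-open variables together cover exactly {J, K, L, M, O} — 5 values for 5 variables — and K appears only in y_7's list, so y_7 = K.
The 4 still-open variables together cover exactly {J, L, M, O} — 4 values for 4 variables — and J appears only in y_5's list, so y_5 = J.

J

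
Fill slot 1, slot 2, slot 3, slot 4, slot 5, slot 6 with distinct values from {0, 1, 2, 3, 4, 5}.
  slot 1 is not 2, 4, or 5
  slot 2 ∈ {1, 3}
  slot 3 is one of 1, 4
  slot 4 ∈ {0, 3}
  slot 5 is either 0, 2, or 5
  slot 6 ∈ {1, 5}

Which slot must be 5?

Among the 6 variables, 2 fits only slot 5 (and all 6 values in {0, 1, 2, 3, 4, 5} must be used), so slot 5 = 2.
The 5 still-open variables draw from only 5 values {0, 1, 3, 4, 5}, so each is used; only slot 3 can be 4, hence slot 3 = 4.
Among the 4 still-open variables, 5 fits only slot 6 (and all 4 values in {0, 1, 3, 5} must be used), so slot 6 = 5.

slot 6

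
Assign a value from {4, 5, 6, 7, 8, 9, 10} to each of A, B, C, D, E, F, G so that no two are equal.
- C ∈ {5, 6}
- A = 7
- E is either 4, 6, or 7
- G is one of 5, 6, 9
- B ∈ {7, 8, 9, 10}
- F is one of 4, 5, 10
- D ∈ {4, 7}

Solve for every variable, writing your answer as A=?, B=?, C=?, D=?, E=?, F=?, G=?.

A=7, B=8, C=5, D=4, E=6, F=10, G=9

A must be 7 (only option left). So B, D, E can't be 7.
D's domain is down to {4}, so D = 4. So E, F can't be 4.
That leaves E = 6. Eliminate 6 elsewhere: C, G.
C has just one choice, so C = 5. Remove 5 from F, G.
That leaves F = 10. So B can't be 10.
G must be 9 (only option left). Strike 9 from B.
B's domain is down to {8}, so B = 8.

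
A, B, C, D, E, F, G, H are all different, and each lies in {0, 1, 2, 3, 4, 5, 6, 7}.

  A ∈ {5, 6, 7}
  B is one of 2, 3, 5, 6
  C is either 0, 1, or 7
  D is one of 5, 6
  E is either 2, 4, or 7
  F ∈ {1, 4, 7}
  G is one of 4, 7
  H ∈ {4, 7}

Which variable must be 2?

Among the 8 variables, 0 fits only C (and all 8 values in {0, 1, 2, 3, 4, 5, 6, 7} must be used), so C = 0.
The 7 still-open variables draw from only 7 values {1, 2, 3, 4, 5, 6, 7}, so each is used; only F can be 1, hence F = 1.
The 6 still-open variables together cover exactly {2, 3, 4, 5, 6, 7} — 6 values for 6 variables — and 3 appears only in B's list, so B = 3.
Among the 5 still-open variables, 2 fits only E (and all 5 values in {2, 4, 5, 6, 7} must be used), so E = 2.

E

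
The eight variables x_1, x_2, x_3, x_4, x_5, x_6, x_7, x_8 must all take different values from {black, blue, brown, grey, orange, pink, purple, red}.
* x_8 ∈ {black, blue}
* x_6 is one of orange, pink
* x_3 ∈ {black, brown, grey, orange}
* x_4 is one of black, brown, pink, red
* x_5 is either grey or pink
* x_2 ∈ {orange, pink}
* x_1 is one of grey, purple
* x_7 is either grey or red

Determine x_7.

Among the 8 variables, blue fits only x_8 (and all 8 values in {black, blue, brown, grey, orange, pink, purple, red} must be used), so x_8 = blue.
The 7 still-open variables draw from only 7 values {black, brown, grey, orange, pink, purple, red}, so each is used; only x_1 can be purple, hence x_1 = purple.
The 2 variables x_2 and x_6 are confined to {orange, pink}, which locks those values in; drop them from x_3, x_4, x_5.
x_5's domain is down to {grey}, so x_5 = grey. So x_3, x_7 can't be grey.
So x_7 = red.

red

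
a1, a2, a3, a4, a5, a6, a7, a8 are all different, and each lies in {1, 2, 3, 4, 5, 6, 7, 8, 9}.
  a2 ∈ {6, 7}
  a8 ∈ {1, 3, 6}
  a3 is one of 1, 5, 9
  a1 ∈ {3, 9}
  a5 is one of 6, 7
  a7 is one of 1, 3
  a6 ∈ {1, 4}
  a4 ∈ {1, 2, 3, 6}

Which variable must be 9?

a1

The 8 variables together cover exactly {1, 2, 3, 4, 5, 6, 7, 9} — 8 values for 8 variables — and 2 appears only in a4's list, so a4 = 2.
The 7 still-open variables draw from only 7 values {1, 3, 4, 5, 6, 7, 9}, so each is used; only a6 can be 4, hence a6 = 4.
The 6 still-open variables together cover exactly {1, 3, 5, 6, 7, 9} — 6 values for 6 variables — and 5 appears only in a3's list, so a3 = 5.
Among the 5 still-open variables, 9 fits only a1 (and all 5 values in {1, 3, 6, 7, 9} must be used), so a1 = 9.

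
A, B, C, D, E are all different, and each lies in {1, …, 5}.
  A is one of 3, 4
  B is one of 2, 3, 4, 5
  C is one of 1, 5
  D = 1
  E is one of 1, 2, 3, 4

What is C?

D's domain is down to {1}, so D = 1. Remove 1 from C, E.
So C = 5.

5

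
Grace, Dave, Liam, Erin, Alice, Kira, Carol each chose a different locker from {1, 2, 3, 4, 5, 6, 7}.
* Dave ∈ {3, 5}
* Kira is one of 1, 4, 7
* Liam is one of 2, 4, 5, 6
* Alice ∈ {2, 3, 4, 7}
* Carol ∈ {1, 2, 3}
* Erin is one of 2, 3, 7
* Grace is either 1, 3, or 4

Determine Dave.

5

The 7 variables draw from only 7 values {1, 2, 3, 4, 5, 6, 7}, so each is used; only Liam can be 6, hence Liam = 6.
The 6 still-open variables together cover exactly {1, 2, 3, 4, 5, 7} — 6 values for 6 variables — and 5 appears only in Dave's list, so Dave = 5.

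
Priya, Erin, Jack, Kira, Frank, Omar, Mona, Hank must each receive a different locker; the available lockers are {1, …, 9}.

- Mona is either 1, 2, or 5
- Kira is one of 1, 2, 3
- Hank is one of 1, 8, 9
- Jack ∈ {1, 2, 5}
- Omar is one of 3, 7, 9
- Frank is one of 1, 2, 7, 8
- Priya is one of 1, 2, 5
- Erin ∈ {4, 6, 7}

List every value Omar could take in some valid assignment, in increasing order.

The 3 variables Priya, Jack, Mona are confined to {1, 2, 5}, which locks those values in; drop them from Kira, Frank, Hank.
That leaves Kira = 3. Remove 3 from Omar.
The 3 variables Frank, Omar, Hank are confined to {7, 8, 9}, which locks those values in; drop them from Erin.
No further eliminations apply; Omar can still be any of 7, 9.

7, 9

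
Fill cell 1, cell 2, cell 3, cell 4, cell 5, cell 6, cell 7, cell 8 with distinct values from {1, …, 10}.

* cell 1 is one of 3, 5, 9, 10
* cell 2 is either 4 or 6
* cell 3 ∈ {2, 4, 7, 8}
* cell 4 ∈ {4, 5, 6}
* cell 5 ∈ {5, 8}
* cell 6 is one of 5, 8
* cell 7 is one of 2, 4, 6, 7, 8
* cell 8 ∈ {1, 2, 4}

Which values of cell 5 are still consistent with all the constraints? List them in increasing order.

cell 5 and cell 6 between them cover only {5, 8} — a naked pair. Remove those values from cell 1, cell 3, cell 4, cell 7.
The 2 variables cell 2 and cell 4 are confined to {4, 6}, which locks those values in; drop them from cell 3, cell 7, cell 8.
The 2 variables cell 3 and cell 7 are confined to {2, 7}, which locks those values in; drop them from cell 8.
cell 8 must be 1 (only option left).
No further eliminations apply; cell 5 can still be any of 5, 8.

5, 8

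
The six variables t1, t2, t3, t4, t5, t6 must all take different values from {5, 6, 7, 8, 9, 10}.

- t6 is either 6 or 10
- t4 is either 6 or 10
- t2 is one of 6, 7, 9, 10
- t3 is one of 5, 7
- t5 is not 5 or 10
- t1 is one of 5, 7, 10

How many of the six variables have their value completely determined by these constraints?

Among the 6 variables, 8 fits only t5 (and all 6 values in {5, 6, 7, 8, 9, 10} must be used), so t5 = 8.
The 5 still-open variables together cover exactly {5, 6, 7, 9, 10} — 5 values for 5 variables — and 9 appears only in t2's list, so t2 = 9.
The 2 variables t4 and t6 are confined to {6, 10}, which locks those values in; drop them from t1.
Determined: t2=9, t5=8. The other variables each still have more than one consistent value. That makes 2.

2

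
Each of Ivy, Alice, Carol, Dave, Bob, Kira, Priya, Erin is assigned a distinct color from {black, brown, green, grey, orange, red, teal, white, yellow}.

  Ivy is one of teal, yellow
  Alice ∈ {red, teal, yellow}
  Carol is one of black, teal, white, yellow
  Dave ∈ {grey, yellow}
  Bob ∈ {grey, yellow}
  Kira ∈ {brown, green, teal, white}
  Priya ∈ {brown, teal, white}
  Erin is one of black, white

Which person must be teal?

The 8 variables together cover exactly {black, brown, green, grey, red, teal, white, yellow} — 8 values for 8 variables — and green appears only in Kira's list, so Kira = green.
The 7 still-open variables together cover exactly {black, brown, grey, red, teal, white, yellow} — 7 values for 7 variables — and brown appears only in Priya's list, so Priya = brown.
The 6 still-open variables draw from only 6 values {black, grey, red, teal, white, yellow}, so each is used; only Alice can be red, hence Alice = red.
Dave and Bob share exactly the 2 values {grey, yellow}; by pigeonhole those values go to them, so strike grey, yellow from Ivy, Carol.
So teal goes to Ivy.

Ivy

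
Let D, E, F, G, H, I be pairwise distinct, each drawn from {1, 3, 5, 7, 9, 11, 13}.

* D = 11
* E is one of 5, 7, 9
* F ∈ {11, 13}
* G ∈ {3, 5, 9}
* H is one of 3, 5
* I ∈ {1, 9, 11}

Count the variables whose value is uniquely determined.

D's domain is down to {11}, so D = 11. Eliminate 11 elsewhere: F, I.
F has just one choice, so F = 13.
Determined: D=11, F=13. The other variables each still have more than one consistent value. That makes 2.

2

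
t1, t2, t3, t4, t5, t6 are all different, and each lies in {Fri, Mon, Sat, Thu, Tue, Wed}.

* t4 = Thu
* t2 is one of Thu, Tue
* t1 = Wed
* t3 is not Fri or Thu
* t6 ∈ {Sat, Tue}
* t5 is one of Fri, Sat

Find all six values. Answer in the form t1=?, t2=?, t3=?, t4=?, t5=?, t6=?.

t1 must be Wed (only option left). Eliminate Wed elsewhere: t3.
t4's domain is down to {Thu}, so t4 = Thu. Strike Thu from t2.
That leaves t2 = Tue. So t3, t6 can't be Tue.
That leaves t6 = Sat. So t3, t5 can't be Sat.
t3's domain is down to {Mon}, so t3 = Mon.
That leaves t5 = Fri.

t1=Wed, t2=Tue, t3=Mon, t4=Thu, t5=Fri, t6=Sat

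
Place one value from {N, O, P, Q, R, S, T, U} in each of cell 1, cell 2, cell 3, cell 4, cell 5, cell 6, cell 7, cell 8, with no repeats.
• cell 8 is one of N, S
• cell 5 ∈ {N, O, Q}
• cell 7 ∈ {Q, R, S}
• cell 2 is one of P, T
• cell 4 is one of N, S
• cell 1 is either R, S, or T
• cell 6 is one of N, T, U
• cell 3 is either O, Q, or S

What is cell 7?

R

The 8 variables together cover exactly {N, O, P, Q, R, S, T, U} — 8 values for 8 variables — and P appears only in cell 2's list, so cell 2 = P.
The 7 still-open variables together cover exactly {N, O, Q, R, S, T, U} — 7 values for 7 variables — and U appears only in cell 6's list, so cell 6 = U.
The 6 still-open variables together cover exactly {N, O, Q, R, S, T} — 6 values for 6 variables — and T appears only in cell 1's list, so cell 1 = T.
Among the 5 still-open variables, R fits only cell 7 (and all 5 values in {N, O, Q, R, S} must be used), so cell 7 = R.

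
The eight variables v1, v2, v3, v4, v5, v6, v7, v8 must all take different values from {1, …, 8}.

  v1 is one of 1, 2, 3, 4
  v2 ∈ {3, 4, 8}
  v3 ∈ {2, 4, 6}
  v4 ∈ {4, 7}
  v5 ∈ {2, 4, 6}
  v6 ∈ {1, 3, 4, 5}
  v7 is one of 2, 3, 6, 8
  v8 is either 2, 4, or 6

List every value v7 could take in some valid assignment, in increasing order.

The 8 variables together cover exactly {1, 2, 3, 4, 5, 6, 7, 8} — 8 values for 8 variables — and 5 appears only in v6's list, so v6 = 5.
The 7 still-open variables together cover exactly {1, 2, 3, 4, 6, 7, 8} — 7 values for 7 variables — and 1 appears only in v1's list, so v1 = 1.
The 6 still-open variables draw from only 6 values {2, 3, 4, 6, 7, 8}, so each is used; only v4 can be 7, hence v4 = 7.
The 3 variables v3, v5, v8 are confined to {2, 4, 6}, which locks those values in; drop them from v2, v7.
No further eliminations apply; v7 can still be any of 3, 8.

3, 8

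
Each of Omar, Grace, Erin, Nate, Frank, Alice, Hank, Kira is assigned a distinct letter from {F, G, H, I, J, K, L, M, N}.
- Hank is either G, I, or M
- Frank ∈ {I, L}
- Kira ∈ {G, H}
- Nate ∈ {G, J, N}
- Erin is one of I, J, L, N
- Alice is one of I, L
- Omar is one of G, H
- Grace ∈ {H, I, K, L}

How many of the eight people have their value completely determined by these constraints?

2

Among the 8 variables, K fits only Grace (and all 8 values in {G, H, I, J, K, L, M, N} must be used), so Grace = K.
Among the 7 still-open variables, M fits only Hank (and all 7 values in {G, H, I, J, L, M, N} must be used), so Hank = M.
Omar and Kira between them cover only {G, H} — a naked pair. Remove those values from Nate.
Frank and Alice share exactly the 2 values {I, L}; by pigeonhole those values go to them, so strike I, L from Erin.
Determined: Grace=K, Hank=M. The other people each still have more than one consistent value. That makes 2.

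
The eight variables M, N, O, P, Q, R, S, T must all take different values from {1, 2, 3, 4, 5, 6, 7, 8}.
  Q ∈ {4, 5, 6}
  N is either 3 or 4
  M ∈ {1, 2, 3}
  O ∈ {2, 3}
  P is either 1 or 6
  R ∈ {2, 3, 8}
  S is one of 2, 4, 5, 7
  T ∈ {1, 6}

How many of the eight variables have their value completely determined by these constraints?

4

The 8 variables together cover exactly {1, 2, 3, 4, 5, 6, 7, 8} — 8 values for 8 variables — and 7 appears only in S's list, so S = 7.
Among the 7 still-open variables, 5 fits only Q (and all 7 values in {1, 2, 3, 4, 5, 6, 8} must be used), so Q = 5.
The 6 still-open variables together cover exactly {1, 2, 3, 4, 6, 8} — 6 values for 6 variables — and 4 appears only in N's list, so N = 4.
The 5 still-open variables draw from only 5 values {1, 2, 3, 6, 8}, so each is used; only R can be 8, hence R = 8.
The 2 variables P and T are confined to {1, 6}, which locks those values in; drop them from M.
Determined: N=4, Q=5, R=8, S=7. The other variables each still have more than one consistent value. That makes 4.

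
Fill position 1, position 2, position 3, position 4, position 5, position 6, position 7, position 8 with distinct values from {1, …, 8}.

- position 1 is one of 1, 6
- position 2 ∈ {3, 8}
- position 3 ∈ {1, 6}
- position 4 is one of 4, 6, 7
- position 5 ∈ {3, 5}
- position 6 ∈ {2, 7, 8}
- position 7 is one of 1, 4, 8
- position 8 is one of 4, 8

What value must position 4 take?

The 8 variables draw from only 8 values {1, 2, 3, 4, 5, 6, 7, 8}, so each is used; only position 6 can be 2, hence position 6 = 2.
The 7 still-open variables draw from only 7 values {1, 3, 4, 5, 6, 7, 8}, so each is used; only position 5 can be 5, hence position 5 = 5.
The 6 still-open variables together cover exactly {1, 3, 4, 6, 7, 8} — 6 values for 6 variables — and 3 appears only in position 2's list, so position 2 = 3.
The 5 still-open variables together cover exactly {1, 4, 6, 7, 8} — 5 values for 5 variables — and 7 appears only in position 4's list, so position 4 = 7.

7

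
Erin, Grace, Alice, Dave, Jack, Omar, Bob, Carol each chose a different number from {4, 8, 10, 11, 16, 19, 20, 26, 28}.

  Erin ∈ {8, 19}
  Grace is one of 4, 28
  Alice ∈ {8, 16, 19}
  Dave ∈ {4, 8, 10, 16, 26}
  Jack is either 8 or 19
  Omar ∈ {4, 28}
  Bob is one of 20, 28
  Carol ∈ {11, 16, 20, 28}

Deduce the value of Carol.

11

Erin and Jack share exactly the 2 values {8, 19}; by pigeonhole those values go to them, so strike 8, 19 from Alice, Dave.
Alice must be 16 (only option left). So Dave, Carol can't be 16.
Grace and Omar between them cover only {4, 28} — a naked pair. Remove those values from Dave, Bob, Carol.
Bob must be 20 (only option left). Eliminate 20 elsewhere: Carol.
So Carol = 11.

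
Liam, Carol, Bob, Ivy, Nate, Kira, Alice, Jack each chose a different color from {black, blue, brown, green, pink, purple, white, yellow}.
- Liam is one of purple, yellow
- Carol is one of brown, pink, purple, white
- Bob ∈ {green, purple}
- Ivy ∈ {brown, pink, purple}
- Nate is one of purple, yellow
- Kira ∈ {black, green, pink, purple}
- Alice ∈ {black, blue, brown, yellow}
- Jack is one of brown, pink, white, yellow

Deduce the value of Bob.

green

Among the 8 variables, blue fits only Alice (and all 8 values in {black, blue, brown, green, pink, purple, white, yellow} must be used), so Alice = blue.
The 7 still-open variables together cover exactly {black, brown, green, pink, purple, white, yellow} — 7 values for 7 variables — and black appears only in Kira's list, so Kira = black.
Among the 6 still-open variables, green fits only Bob (and all 6 values in {brown, green, pink, purple, white, yellow} must be used), so Bob = green.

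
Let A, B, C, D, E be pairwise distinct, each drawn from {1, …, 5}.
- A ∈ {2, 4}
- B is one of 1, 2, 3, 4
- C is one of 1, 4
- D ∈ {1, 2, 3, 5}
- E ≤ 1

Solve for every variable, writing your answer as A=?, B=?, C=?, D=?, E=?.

A=2, B=3, C=4, D=5, E=1

E has just one choice, so E = 1. Eliminate 1 elsewhere: B, C, D.
C must be 4 (only option left). Eliminate 4 elsewhere: A, B.
A must be 2 (only option left). Remove 2 from B, D.
B must be 3 (only option left). Remove 3 from D.
D must be 5 (only option left).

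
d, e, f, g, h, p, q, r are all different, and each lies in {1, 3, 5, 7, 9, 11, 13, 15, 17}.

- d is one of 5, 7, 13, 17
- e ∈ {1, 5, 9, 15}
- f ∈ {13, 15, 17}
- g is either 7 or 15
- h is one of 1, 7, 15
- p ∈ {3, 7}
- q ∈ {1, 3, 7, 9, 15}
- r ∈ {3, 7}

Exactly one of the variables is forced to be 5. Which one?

The 2 variables p and r are confined to {3, 7}, which locks those values in; drop them from d, g, h, q.
g must be 15 (only option left). Remove 15 from e, f, h, q.
h has just one choice, so h = 1. Strike 1 from e, q.
That leaves q = 9. So e can't be 9.
So 5 goes to e.

e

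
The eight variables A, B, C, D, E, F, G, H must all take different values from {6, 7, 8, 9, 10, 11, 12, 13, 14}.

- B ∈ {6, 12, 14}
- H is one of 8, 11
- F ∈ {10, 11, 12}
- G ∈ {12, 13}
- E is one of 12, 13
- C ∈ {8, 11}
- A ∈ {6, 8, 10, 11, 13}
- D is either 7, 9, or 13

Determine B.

14

The 2 variables C and H are confined to {8, 11}, which locks those values in; drop them from A, F.
E and G between them cover only {12, 13} — a naked pair. Remove those values from A, B, D, F.
That leaves F = 10. Eliminate 10 elsewhere: A.
A's domain is down to {6}, so A = 6. Eliminate 6 elsewhere: B.
So B = 14.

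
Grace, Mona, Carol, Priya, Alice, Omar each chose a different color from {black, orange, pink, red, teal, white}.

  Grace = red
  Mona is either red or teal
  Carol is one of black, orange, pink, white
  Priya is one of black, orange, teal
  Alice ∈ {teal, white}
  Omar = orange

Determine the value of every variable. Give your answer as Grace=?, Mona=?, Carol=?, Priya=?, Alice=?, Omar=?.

Grace=red, Mona=teal, Carol=pink, Priya=black, Alice=white, Omar=orange

Grace has just one choice, so Grace = red. So Mona can't be red.
Mona must be teal (only option left). So Priya, Alice can't be teal.
That leaves Alice = white. Remove white from Carol.
Omar has just one choice, so Omar = orange. So Carol, Priya can't be orange.
That leaves Priya = black. So Carol can't be black.
Carol must be pink (only option left).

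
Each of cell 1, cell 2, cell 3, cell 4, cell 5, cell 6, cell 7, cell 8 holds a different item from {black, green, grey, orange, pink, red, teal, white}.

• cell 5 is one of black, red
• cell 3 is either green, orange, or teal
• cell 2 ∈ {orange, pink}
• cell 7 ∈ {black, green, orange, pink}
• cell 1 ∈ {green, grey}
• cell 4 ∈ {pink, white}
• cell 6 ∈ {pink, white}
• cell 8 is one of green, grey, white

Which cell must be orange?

The 8 variables together cover exactly {black, green, grey, orange, pink, red, teal, white} — 8 values for 8 variables — and red appears only in cell 5's list, so cell 5 = red.
The 7 still-open variables draw from only 7 values {black, green, grey, orange, pink, teal, white}, so each is used; only cell 7 can be black, hence cell 7 = black.
The 6 still-open variables draw from only 6 values {green, grey, orange, pink, teal, white}, so each is used; only cell 3 can be teal, hence cell 3 = teal.
The 5 still-open variables together cover exactly {green, grey, orange, pink, white} — 5 values for 5 variables — and orange appears only in cell 2's list, so cell 2 = orange.

cell 2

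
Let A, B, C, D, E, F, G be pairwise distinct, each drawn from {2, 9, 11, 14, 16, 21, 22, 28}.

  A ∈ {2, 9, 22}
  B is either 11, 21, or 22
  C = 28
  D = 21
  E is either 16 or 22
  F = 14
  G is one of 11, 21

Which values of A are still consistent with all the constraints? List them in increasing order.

2, 9

C has just one choice, so C = 28.
That leaves D = 21. Eliminate 21 elsewhere: B, G.
F must be 14 (only option left).
G's domain is down to {11}, so G = 11. So B can't be 11.
That leaves B = 22. So A, E can't be 22.
E's domain is down to {16}, so E = 16.
No further eliminations apply; A can still be any of 2, 9.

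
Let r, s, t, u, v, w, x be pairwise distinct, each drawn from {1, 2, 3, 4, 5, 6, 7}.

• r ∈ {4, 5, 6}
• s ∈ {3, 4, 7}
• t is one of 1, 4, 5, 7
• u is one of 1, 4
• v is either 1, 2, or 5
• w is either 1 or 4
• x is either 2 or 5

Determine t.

The 7 variables together cover exactly {1, 2, 3, 4, 5, 6, 7} — 7 values for 7 variables — and 3 appears only in s's list, so s = 3.
Among the 6 still-open variables, 6 fits only r (and all 6 values in {1, 2, 4, 5, 6, 7} must be used), so r = 6.
Among the 5 still-open variables, 7 fits only t (and all 5 values in {1, 2, 4, 5, 7} must be used), so t = 7.

7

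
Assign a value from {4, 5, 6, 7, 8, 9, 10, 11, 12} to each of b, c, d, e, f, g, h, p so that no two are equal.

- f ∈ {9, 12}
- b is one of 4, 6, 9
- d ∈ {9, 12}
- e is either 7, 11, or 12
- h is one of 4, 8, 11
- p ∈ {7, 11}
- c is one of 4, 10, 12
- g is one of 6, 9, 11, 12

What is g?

The 8 variables together cover exactly {4, 6, 7, 8, 9, 10, 11, 12} — 8 values for 8 variables — and 8 appears only in h's list, so h = 8.
The 7 still-open variables draw from only 7 values {4, 6, 7, 9, 10, 11, 12}, so each is used; only c can be 10, hence c = 10.
The 6 still-open variables draw from only 6 values {4, 6, 7, 9, 11, 12}, so each is used; only b can be 4, hence b = 4.
The 5 still-open variables draw from only 5 values {6, 7, 9, 11, 12}, so each is used; only g can be 6, hence g = 6.

6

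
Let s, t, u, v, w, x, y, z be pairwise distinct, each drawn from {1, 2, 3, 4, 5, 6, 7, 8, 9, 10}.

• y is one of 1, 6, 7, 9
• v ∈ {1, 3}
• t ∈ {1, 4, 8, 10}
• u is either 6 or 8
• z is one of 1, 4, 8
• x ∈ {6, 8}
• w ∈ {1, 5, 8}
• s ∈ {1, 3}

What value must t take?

s and v share exactly the 2 values {1, 3}; by pigeonhole those values go to them, so strike 1, 3 from t, w, y, z.
u and x between them cover only {6, 8} — a naked pair. Remove those values from t, w, y, z.
w must be 5 (only option left).
z must be 4 (only option left). So t can't be 4.
So t = 10.

10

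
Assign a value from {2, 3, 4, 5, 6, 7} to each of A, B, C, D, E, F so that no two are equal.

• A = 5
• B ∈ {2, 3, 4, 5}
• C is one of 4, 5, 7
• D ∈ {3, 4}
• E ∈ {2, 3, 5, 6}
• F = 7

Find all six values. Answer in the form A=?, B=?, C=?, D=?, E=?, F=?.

A=5, B=2, C=4, D=3, E=6, F=7

A has just one choice, so A = 5. Eliminate 5 elsewhere: B, C, E.
F has just one choice, so F = 7. Strike 7 from C.
C has just one choice, so C = 4. Remove 4 from B, D.
D's domain is down to {3}, so D = 3. Remove 3 from B, E.
B must be 2 (only option left). Strike 2 from E.
E's domain is down to {6}, so E = 6.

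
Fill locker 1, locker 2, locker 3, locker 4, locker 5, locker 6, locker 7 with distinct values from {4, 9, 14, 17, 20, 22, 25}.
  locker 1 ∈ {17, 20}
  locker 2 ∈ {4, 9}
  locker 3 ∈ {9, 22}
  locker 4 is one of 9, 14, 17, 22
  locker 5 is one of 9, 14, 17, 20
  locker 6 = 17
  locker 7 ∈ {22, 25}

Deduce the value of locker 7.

25

locker 6 has just one choice, so locker 6 = 17. So locker 1, locker 4, locker 5 can't be 17.
locker 1 must be 20 (only option left). So locker 5 can't be 20.
The 5 still-open variables draw from only 5 values {4, 9, 14, 22, 25}, so each is used; only locker 2 can be 4, hence locker 2 = 4.
The 4 still-open variables together cover exactly {9, 14, 22, 25} — 4 values for 4 variables — and 25 appears only in locker 7's list, so locker 7 = 25.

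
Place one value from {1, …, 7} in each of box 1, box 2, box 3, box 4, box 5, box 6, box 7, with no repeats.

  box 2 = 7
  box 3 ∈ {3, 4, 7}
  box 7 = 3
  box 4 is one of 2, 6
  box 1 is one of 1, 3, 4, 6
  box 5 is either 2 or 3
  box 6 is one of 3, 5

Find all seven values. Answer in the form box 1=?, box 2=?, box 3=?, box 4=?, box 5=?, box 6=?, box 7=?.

box 1=1, box 2=7, box 3=4, box 4=6, box 5=2, box 6=5, box 7=3

box 2's domain is down to {7}, so box 2 = 7. Remove 7 from box 3.
box 7 has just one choice, so box 7 = 3. Eliminate 3 elsewhere: box 1, box 3, box 5, box 6.
box 3's domain is down to {4}, so box 3 = 4. Strike 4 from box 1.
box 5 must be 2 (only option left). Strike 2 from box 4.
box 6 has just one choice, so box 6 = 5.
That leaves box 4 = 6. So box 1 can't be 6.
box 1 has just one choice, so box 1 = 1.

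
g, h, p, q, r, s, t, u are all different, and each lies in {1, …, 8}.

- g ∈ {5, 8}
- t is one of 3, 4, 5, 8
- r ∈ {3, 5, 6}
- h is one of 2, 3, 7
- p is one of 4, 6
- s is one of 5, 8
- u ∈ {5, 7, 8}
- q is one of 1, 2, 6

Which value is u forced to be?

7

The 8 variables draw from only 8 values {1, 2, 3, 4, 5, 6, 7, 8}, so each is used; only q can be 1, hence q = 1.
The 7 still-open variables together cover exactly {2, 3, 4, 5, 6, 7, 8} — 7 values for 7 variables — and 2 appears only in h's list, so h = 2.
Among the 6 still-open variables, 7 fits only u (and all 6 values in {3, 4, 5, 6, 7, 8} must be used), so u = 7.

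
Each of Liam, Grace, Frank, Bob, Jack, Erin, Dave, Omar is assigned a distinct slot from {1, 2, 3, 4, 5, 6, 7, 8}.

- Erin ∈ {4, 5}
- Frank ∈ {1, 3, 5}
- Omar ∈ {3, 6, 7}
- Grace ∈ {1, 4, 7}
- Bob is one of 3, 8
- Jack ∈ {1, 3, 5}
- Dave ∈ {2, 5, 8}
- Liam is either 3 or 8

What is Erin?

4

Among the 8 variables, 2 fits only Dave (and all 8 values in {1, 2, 3, 4, 5, 6, 7, 8} must be used), so Dave = 2.
Among the 7 still-open variables, 6 fits only Omar (and all 7 values in {1, 3, 4, 5, 6, 7, 8} must be used), so Omar = 6.
Among the 6 still-open variables, 7 fits only Grace (and all 6 values in {1, 3, 4, 5, 7, 8} must be used), so Grace = 7.
Among the 5 still-open variables, 4 fits only Erin (and all 5 values in {1, 3, 4, 5, 8} must be used), so Erin = 4.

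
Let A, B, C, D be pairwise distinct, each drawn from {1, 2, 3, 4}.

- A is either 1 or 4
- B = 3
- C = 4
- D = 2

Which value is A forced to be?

B has just one choice, so B = 3.
That leaves C = 4. So A can't be 4.
So A = 1.

1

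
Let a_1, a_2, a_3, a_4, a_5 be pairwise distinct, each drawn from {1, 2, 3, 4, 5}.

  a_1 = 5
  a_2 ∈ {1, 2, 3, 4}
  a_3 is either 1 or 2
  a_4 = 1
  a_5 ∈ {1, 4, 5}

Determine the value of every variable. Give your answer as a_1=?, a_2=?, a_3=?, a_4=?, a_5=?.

a_1 must be 5 (only option left). So a_5 can't be 5.
a_4's domain is down to {1}, so a_4 = 1. Remove 1 from a_2, a_3, a_5.
a_5 must be 4 (only option left). Strike 4 from a_2.
a_3's domain is down to {2}, so a_3 = 2. Strike 2 from a_2.
a_2 has just one choice, so a_2 = 3.

a_1=5, a_2=3, a_3=2, a_4=1, a_5=4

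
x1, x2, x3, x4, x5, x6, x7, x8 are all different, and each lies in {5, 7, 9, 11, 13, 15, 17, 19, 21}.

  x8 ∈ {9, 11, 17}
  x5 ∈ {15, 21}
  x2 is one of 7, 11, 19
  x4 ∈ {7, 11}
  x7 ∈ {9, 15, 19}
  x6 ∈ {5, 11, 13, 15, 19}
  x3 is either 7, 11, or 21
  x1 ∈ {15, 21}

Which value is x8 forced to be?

x1 and x5 share exactly the 2 values {15, 21}; by pigeonhole those values go to them, so strike 15, 21 from x3, x6, x7.
x3 and x4 share exactly the 2 values {7, 11}; by pigeonhole those values go to them, so strike 7, 11 from x2, x6, x8.
x2 has just one choice, so x2 = 19. Remove 19 from x6, x7.
x7 must be 9 (only option left). Remove 9 from x8.
So x8 = 17.

17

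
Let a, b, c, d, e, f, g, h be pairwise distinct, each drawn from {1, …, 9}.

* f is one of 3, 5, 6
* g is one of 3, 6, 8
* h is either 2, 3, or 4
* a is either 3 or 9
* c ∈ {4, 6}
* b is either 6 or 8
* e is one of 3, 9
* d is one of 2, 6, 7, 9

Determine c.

4

The 8 variables draw from only 8 values {2, 3, 4, 5, 6, 7, 8, 9}, so each is used; only f can be 5, hence f = 5.
The 7 still-open variables draw from only 7 values {2, 3, 4, 6, 7, 8, 9}, so each is used; only d can be 7, hence d = 7.
Among the 6 still-open variables, 2 fits only h (and all 6 values in {2, 3, 4, 6, 8, 9} must be used), so h = 2.
The 5 still-open variables together cover exactly {3, 4, 6, 8, 9} — 5 values for 5 variables — and 4 appears only in c's list, so c = 4.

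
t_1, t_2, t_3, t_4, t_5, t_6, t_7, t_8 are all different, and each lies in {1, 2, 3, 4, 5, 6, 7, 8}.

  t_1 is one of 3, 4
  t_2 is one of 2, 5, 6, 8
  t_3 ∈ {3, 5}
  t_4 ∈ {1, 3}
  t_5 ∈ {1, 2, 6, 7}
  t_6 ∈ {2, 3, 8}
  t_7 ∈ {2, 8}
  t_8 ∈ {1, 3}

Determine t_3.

The 8 variables draw from only 8 values {1, 2, 3, 4, 5, 6, 7, 8}, so each is used; only t_1 can be 4, hence t_1 = 4.
Among the 7 still-open variables, 7 fits only t_5 (and all 7 values in {1, 2, 3, 5, 6, 7, 8} must be used), so t_5 = 7.
Among the 6 still-open variables, 6 fits only t_2 (and all 6 values in {1, 2, 3, 5, 6, 8} must be used), so t_2 = 6.
The 5 still-open variables draw from only 5 values {1, 2, 3, 5, 8}, so each is used; only t_3 can be 5, hence t_3 = 5.

5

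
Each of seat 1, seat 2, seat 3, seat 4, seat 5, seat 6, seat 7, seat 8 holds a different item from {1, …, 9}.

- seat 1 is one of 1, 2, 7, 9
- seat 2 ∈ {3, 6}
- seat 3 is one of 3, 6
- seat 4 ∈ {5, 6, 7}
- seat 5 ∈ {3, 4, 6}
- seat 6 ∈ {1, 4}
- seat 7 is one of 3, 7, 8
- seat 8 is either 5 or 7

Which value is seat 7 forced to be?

8

seat 2 and seat 3 share exactly the 2 values {3, 6}; by pigeonhole those values go to them, so strike 3, 6 from seat 4, seat 5, seat 7.
That leaves seat 5 = 4. So seat 6 can't be 4.
seat 6 must be 1 (only option left). Eliminate 1 elsewhere: seat 1.
The 2 variables seat 4 and seat 8 are confined to {5, 7}, which locks those values in; drop them from seat 1, seat 7.
So seat 7 = 8.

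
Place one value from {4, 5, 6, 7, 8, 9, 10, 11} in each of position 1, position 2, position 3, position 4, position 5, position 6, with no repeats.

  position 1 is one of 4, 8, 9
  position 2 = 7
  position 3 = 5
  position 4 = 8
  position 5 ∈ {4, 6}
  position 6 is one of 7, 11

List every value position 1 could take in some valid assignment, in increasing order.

4, 9

position 2 must be 7 (only option left). So position 6 can't be 7.
position 3 must be 5 (only option left).
position 4 has just one choice, so position 4 = 8. Eliminate 8 elsewhere: position 1.
position 6 has just one choice, so position 6 = 11.
No further eliminations apply; position 1 can still be any of 4, 9.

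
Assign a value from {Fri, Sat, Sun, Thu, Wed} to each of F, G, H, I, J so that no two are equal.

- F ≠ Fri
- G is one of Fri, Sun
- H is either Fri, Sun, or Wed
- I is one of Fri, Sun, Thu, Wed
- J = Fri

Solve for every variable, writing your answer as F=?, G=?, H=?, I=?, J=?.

F=Sat, G=Sun, H=Wed, I=Thu, J=Fri

J must be Fri (only option left). Strike Fri from G, H, I.
That leaves G = Sun. Remove Sun from F, H, I.
H has just one choice, so H = Wed. Eliminate Wed elsewhere: F, I.
I has just one choice, so I = Thu. Strike Thu from F.
F must be Sat (only option left).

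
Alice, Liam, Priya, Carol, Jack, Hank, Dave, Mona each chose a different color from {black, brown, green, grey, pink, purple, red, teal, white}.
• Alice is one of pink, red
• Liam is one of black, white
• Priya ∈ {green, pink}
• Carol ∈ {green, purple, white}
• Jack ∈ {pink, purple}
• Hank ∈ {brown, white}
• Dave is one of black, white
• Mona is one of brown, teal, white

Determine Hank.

brown

The 8 variables draw from only 8 values {black, brown, green, pink, purple, red, teal, white}, so each is used; only Alice can be red, hence Alice = red.
The 7 still-open variables draw from only 7 values {black, brown, green, pink, purple, teal, white}, so each is used; only Mona can be teal, hence Mona = teal.
The 6 still-open variables draw from only 6 values {black, brown, green, pink, purple, white}, so each is used; only Hank can be brown, hence Hank = brown.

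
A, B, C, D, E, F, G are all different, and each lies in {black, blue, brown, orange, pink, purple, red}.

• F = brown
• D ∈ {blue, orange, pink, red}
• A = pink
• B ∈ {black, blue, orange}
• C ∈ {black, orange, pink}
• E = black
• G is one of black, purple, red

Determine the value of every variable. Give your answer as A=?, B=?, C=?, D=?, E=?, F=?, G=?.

A must be pink (only option left). Remove pink from C, D.
E must be black (only option left). Remove black from B, C, G.
F's domain is down to {brown}, so F = brown.
C's domain is down to {orange}, so C = orange. Strike orange from B, D.
That leaves B = blue. Eliminate blue elsewhere: D.
D must be red (only option left). Remove red from G.
G must be purple (only option left).

A=pink, B=blue, C=orange, D=red, E=black, F=brown, G=purple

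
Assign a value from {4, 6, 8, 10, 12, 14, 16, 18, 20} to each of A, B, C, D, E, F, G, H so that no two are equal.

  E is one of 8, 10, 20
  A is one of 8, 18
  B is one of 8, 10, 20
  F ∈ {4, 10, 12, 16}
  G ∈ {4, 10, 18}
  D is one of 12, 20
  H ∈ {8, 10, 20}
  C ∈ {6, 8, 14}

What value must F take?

B, E, H share exactly the 3 values {8, 10, 20}; by pigeonhole those values go to them, so strike 8, 10, 20 from A, C, D, F, G.
A has just one choice, so A = 18. Strike 18 from G.
D's domain is down to {12}, so D = 12. So F can't be 12.
G must be 4 (only option left). Remove 4 from F.
So F = 16.

16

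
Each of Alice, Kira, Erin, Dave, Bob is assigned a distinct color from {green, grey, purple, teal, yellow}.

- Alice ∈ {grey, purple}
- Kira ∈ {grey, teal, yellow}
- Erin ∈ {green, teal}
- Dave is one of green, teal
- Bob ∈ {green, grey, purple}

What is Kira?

The 5 variables together cover exactly {green, grey, purple, teal, yellow} — 5 values for 5 variables — and yellow appears only in Kira's list, so Kira = yellow.

yellow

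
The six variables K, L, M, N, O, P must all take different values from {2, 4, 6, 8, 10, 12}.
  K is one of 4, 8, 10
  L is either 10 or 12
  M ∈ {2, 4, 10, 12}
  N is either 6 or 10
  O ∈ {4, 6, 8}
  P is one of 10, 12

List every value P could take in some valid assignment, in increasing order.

The 6 variables draw from only 6 values {2, 4, 6, 8, 10, 12}, so each is used; only M can be 2, hence M = 2.
L and P between them cover only {10, 12} — a naked pair. Remove those values from K, N.
N has just one choice, so N = 6. Remove 6 from O.
No further eliminations apply; P can still be any of 10, 12.

10, 12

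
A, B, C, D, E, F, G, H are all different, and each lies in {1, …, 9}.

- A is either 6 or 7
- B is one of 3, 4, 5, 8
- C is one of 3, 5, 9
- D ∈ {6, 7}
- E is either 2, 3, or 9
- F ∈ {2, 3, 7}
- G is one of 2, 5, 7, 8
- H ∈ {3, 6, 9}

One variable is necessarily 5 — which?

The 8 variables together cover exactly {2, 3, 4, 5, 6, 7, 8, 9} — 8 values for 8 variables — and 4 appears only in B's list, so B = 4.
The 7 still-open variables together cover exactly {2, 3, 5, 6, 7, 8, 9} — 7 values for 7 variables — and 8 appears only in G's list, so G = 8.
The 6 still-open variables together cover exactly {2, 3, 5, 6, 7, 9} — 6 values for 6 variables — and 5 appears only in C's list, so C = 5.

C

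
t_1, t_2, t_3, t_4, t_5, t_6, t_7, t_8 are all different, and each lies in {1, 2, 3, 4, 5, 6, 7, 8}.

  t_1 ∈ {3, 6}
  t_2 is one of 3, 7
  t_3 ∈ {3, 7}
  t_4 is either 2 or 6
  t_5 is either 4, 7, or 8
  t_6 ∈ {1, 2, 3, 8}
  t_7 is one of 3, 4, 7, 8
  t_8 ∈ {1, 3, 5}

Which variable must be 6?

The 8 variables draw from only 8 values {1, 2, 3, 4, 5, 6, 7, 8}, so each is used; only t_8 can be 5, hence t_8 = 5.
The 7 still-open variables draw from only 7 values {1, 2, 3, 4, 6, 7, 8}, so each is used; only t_6 can be 1, hence t_6 = 1.
The 6 still-open variables draw from only 6 values {2, 3, 4, 6, 7, 8}, so each is used; only t_4 can be 2, hence t_4 = 2.
Among the 5 still-open variables, 6 fits only t_1 (and all 5 values in {3, 4, 6, 7, 8} must be used), so t_1 = 6.

t_1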